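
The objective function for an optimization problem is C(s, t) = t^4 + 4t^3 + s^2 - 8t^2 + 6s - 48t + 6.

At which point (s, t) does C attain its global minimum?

C(s,t) separates as P(s) + Q(t) + 6, so its minimum is min P + min Q + 6.
P'(s) = 2s + 6 vanishes at s ∈ {-3}; Q'(t) = 4(t - 2)(t + 2)(t + 3) vanishes at t ∈ {-3, -2, 2}.
Local minima of P (where P''>0): P(-3)=-9. Local minima of Q: Q(-3)=45, Q(2)=-80.
So the global minimum of C is P(-3) + Q(2) + 6 = -9 − 80 + 6 = -83, attained at (-3, 2).

(-3, 2)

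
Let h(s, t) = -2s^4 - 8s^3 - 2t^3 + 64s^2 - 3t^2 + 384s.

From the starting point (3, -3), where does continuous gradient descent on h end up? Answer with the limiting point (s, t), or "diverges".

h is separable, so gradient descent decouples: s follows -∂h/∂s, t follows -∂h/∂t.
∂h/∂s = -8(s - 4)(s + 3)(s + 4); at s=3 this is 336, so s decreases.
∂h/∂t = -6t(t + 1); at t=-3 this is -36, so t increases.
s converges to its nearest critical value -3 (a local min of the s-part); t converges to -1. The iterate converges to (-3, -1).

(-3, -1)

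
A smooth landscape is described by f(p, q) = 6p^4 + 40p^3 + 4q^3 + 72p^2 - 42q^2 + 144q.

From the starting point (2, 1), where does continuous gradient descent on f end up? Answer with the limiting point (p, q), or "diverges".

f is separable, so gradient descent decouples: p follows -∂f/∂p, q follows -∂f/∂q.
∂f/∂p = 24p(p + 2)(p + 3); at p=2 this is 960, so p decreases.
∂f/∂q = 12(q - 4)(q - 3); at q=1 this is 72, so q decreases.
The q-coordinate has no critical point in that direction and runs off to infinity.

diverges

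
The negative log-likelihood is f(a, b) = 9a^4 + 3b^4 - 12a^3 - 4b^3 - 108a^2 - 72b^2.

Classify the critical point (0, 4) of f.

saddle point

The mixed partial ∂²f/∂a∂b is 0, so the Hessian at any point is diag(f_aa, f_bb) = diag(36(3a^2 - 2a - 6), 12(3b^2 - 2b - 12)).
At (0, 4): H = diag(-216, 336).
The eigenvalues have opposite signs, so H is indefinite: a saddle point.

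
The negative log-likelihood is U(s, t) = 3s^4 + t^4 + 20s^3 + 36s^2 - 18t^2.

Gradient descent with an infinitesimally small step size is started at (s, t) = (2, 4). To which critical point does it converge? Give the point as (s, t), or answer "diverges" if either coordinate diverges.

(0, 3)

U is separable, so gradient descent decouples: s follows -∂U/∂s, t follows -∂U/∂t.
∂U/∂s = 12s(s + 2)(s + 3); at s=2 this is 480, so s decreases.
∂U/∂t = 4t(t - 3)(t + 3); at t=4 this is 112, so t decreases.
s converges to its nearest critical value 0 (a local min of the s-part); t converges to 3. The iterate converges to (0, 3).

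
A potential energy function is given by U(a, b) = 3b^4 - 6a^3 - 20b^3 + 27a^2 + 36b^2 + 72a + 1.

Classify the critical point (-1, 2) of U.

The mixed partial ∂²U/∂a∂b is 0, so the Hessian at any point is diag(U_aa, U_bb) = diag(18(-2a + 3), 12(3b^2 - 10b + 6)).
At (-1, 2): H = diag(90, -24).
The eigenvalues have opposite signs, so H is indefinite: a saddle point.

saddle point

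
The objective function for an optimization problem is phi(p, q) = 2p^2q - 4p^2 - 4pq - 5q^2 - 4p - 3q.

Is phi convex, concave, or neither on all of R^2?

neither

The term 2p^2q is cubic, so the Hessian is not constant.
∂²phi/∂p² = 4q - 8, which takes both signs as q varies (negative for sufficiently negative q). A diagonal entry of the Hessian changing sign means the Hessian is neither positive- nor negative-semidefinite on all of R^2.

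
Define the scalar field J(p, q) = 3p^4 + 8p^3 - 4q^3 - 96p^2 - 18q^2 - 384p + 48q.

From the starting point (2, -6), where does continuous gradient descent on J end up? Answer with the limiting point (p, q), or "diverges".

(4, -4)

J is separable, so gradient descent decouples: p follows -∂J/∂p, q follows -∂J/∂q.
∂J/∂p = 12(p - 4)(p + 2)(p + 4); at p=2 this is -576, so p increases.
∂J/∂q = -12(q - 1)(q + 4); at q=-6 this is -168, so q increases.
p converges to its nearest critical value 4 (a local min of the p-part); q converges to -4. The iterate converges to (4, -4).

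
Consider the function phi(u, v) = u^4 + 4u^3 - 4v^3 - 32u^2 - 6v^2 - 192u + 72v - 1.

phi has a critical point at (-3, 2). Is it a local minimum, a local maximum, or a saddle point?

The mixed partial ∂²phi/∂u∂v is 0, so the Hessian at any point is diag(phi_uu, phi_vv) = diag(4(3u^2 + 6u - 16), -12(2v + 1)).
At (-3, 2): H = diag(-28, -60).
Both eigenvalues are negative, so H is negative definite: a local maximum.

local maximum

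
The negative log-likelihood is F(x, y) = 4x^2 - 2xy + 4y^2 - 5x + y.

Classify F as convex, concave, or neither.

convex

F is quadratic, so its Hessian is the constant matrix H = [[8, -2], [-2, 8]].
det(H) = 60, tr(H) = 16.
det(H) > 0 and tr(H) > 0, so H is positive definite everywhere: convex.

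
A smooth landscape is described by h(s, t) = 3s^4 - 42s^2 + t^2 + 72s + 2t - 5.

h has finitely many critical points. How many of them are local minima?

2

h separates as a function of s plus a function of t, so ∇h=0 decouples.
∂h/∂s = 12(s - 2)(s - 1)(s + 3) = 0 at s ∈ {-3, 1, 2}; ∂h/∂t = 2(t + 1) = 0 at t ∈ {-1}.
The Hessian is diagonal: diag(h_ss, h_tt). Second derivatives: h_ss(-3)=240, h_ss(1)=-48, h_ss(2)=60; h_tt(-1)=2.
Local minima occur where both diagonal entries positive: (-3, -1), (2, -1). Count: 2.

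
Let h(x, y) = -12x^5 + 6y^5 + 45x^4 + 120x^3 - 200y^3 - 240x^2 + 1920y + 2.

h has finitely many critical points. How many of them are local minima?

h separates as a function of x plus a function of y, so ∇h=0 decouples.
∂h/∂x = -60x(x - 4)(x - 1)(x + 2) = 0 at x ∈ {-2, 0, 1, 4}; ∂h/∂y = 30(y - 4)(y - 2)(y + 2)(y + 4) = 0 at y ∈ {-4, -2, 2, 4}.
The Hessian is diagonal: diag(h_xx, h_yy). Second derivatives: h_xx(-2)=2160, h_xx(0)=-480, h_xx(1)=540, h_xx(4)=-4320; h_yy(-4)=-2880, h_yy(-2)=1440, h_yy(2)=-1440, h_yy(4)=2880.
Local minima occur where both diagonal entries positive: (-2, -2), (-2, 4), (1, -2), (1, 4). Count: 4.

4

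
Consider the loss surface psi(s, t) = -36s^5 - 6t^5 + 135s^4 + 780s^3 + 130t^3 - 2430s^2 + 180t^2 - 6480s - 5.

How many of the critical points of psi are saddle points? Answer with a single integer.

psi separates as a function of s plus a function of t, so ∇psi=0 decouples.
∂psi/∂s = -180(s - 4)(s - 3)(s + 1)(s + 3) = 0 at s ∈ {-3, -1, 3, 4}; ∂psi/∂t = -30t(t - 4)(t + 1)(t + 3) = 0 at t ∈ {-3, -1, 0, 4}.
The Hessian is diagonal: diag(psi_ss, psi_tt). Second derivatives: psi_ss(-3)=15120, psi_ss(-1)=-7200, psi_ss(3)=4320, psi_ss(4)=-6300; psi_tt(-3)=1260, psi_tt(-1)=-300, psi_tt(0)=360, psi_tt(4)=-4200.
Saddle points occur where the two diagonal entries have opposite signs: (-3, -1), (-3, 4), (-1, -3), (-1, 0), (3, -1), (3, 4), (4, -3), (4, 0). Count: 8.

8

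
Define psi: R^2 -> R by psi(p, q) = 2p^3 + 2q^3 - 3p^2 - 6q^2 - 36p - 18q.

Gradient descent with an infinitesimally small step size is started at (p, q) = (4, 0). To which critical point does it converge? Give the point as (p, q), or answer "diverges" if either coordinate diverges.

(3, 3)

psi is separable, so gradient descent decouples: p follows -∂psi/∂p, q follows -∂psi/∂q.
∂psi/∂p = 6(p - 3)(p + 2); at p=4 this is 36, so p decreases.
∂psi/∂q = 6(q - 3)(q + 1); at q=0 this is -18, so q increases.
p converges to its nearest critical value 3 (a local min of the p-part); q converges to 3. The iterate converges to (3, 3).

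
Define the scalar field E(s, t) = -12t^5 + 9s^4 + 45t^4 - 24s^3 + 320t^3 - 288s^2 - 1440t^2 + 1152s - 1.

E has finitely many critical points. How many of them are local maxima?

2

E separates as a function of s plus a function of t, so ∇E=0 decouples.
∂E/∂s = 36(s - 4)(s - 2)(s + 4) = 0 at s ∈ {-4, 2, 4}; ∂E/∂t = -60t(t - 4)(t - 3)(t + 4) = 0 at t ∈ {-4, 0, 3, 4}.
The Hessian is diagonal: diag(E_ss, E_tt). Second derivatives: E_ss(-4)=1728, E_ss(2)=-432, E_ss(4)=576; E_tt(-4)=13440, E_tt(0)=-2880, E_tt(3)=1260, E_tt(4)=-1920.
Local maxima occur where both diagonal entries negative: (2, 0), (2, 4). Count: 2.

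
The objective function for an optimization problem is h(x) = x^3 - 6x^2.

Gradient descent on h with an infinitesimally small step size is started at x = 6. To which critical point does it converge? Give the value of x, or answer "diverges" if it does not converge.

4

h'(x) = 3x(x - 4), so h'(6) = 36.
Gradient descent moves in the -h' direction, i.e. x is decreasing.
The nearest critical point in that direction is x = 4, where h'' = 12 > 0 (a local minimum). The iterate converges there.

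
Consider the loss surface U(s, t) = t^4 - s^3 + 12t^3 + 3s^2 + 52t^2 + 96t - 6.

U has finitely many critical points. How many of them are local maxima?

U separates as a function of s plus a function of t, so ∇U=0 decouples.
∂U/∂s = -3s(s - 2) = 0 at s ∈ {0, 2}; ∂U/∂t = 4(t + 2)(t + 3)(t + 4) = 0 at t ∈ {-4, -3, -2}.
The Hessian is diagonal: diag(U_ss, U_tt). Second derivatives: U_ss(0)=6, U_ss(2)=-6; U_tt(-4)=8, U_tt(-3)=-4, U_tt(-2)=8.
Local maxima occur where both diagonal entries negative: (2, -3). Count: 1.

1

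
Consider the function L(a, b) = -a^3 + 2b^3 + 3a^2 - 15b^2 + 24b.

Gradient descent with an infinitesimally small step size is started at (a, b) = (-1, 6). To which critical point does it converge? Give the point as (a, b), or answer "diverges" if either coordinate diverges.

L is separable, so gradient descent decouples: a follows -∂L/∂a, b follows -∂L/∂b.
∂L/∂a = -3a(a - 2); at a=-1 this is -9, so a increases.
∂L/∂b = 6(b - 4)(b - 1); at b=6 this is 60, so b decreases.
a converges to its nearest critical value 0 (a local min of the a-part); b converges to 4. The iterate converges to (0, 4).

(0, 4)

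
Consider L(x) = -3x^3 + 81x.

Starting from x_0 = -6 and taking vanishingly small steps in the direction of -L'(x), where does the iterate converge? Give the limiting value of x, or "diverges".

-3

L'(x) = -9(x - 3)(x + 3), so L'(-6) = -243.
Gradient descent moves in the -L' direction, i.e. x is increasing.
The nearest critical point in that direction is x = -3, where L'' = 54 > 0 (a local minimum). The iterate converges there.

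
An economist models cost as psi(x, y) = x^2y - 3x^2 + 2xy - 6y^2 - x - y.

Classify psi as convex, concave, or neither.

The term x^2y is cubic, so the Hessian is not constant.
∂²psi/∂x² = 2y - 6, which takes both signs as y varies (negative for sufficiently negative y). A diagonal entry of the Hessian changing sign means the Hessian is neither positive- nor negative-semidefinite on all of R^2.

neither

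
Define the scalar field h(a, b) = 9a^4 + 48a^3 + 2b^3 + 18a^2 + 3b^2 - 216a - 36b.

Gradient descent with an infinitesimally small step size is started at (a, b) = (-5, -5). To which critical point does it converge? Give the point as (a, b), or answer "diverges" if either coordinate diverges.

diverges

h is separable, so gradient descent decouples: a follows -∂h/∂a, b follows -∂h/∂b.
∂h/∂a = 36(a - 1)(a + 2)(a + 3); at a=-5 this is -1296, so a increases.
∂h/∂b = 6(b - 2)(b + 3); at b=-5 this is 84, so b decreases.
The b-coordinate has no critical point in that direction and runs off to infinity.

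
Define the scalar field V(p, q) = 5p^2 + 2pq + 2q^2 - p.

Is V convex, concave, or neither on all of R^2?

convex

V is quadratic, so its Hessian is the constant matrix H = [[10, 2], [2, 4]].
det(H) = 36, tr(H) = 14.
det(H) > 0 and tr(H) > 0, so H is positive definite everywhere: convex.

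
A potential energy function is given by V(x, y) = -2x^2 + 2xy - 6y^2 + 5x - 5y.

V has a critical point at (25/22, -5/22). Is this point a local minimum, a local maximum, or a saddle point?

local maximum

The Hessian of V is constant: H = [[-4, 2], [2, -12]].
det(H) = (-4)·(-12) − 2² = 44.
det(H) > 0 and tr(H) = -16 < 0, so H is negative definite and the point is a local maximum.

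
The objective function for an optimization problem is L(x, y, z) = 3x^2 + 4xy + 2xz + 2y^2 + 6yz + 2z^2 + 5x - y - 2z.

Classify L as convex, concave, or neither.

L is quadratic, so its Hessian is the constant matrix H = [[6, 4, 2], [4, 4, 6], [2, 6, 4]].
Leading principal minors: 6, 8, -104.
Neither pattern holds ⇒ H is indefinite ⇒ neither convex nor concave.

neither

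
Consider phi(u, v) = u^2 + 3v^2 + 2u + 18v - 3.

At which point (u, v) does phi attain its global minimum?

(-1, -3)

phi(u,v) separates as P(u) + Q(v) − 3, so its minimum is min P + min Q − 3.
P'(u) = 2u + 2 vanishes at u ∈ {-1}; Q'(v) = 6v + 18 vanishes at v ∈ {-3}.
Local minima of P (where P''>0): P(-1)=-1. Local minima of Q: Q(-3)=-27.
So the global minimum of phi is P(-1) + Q(-3) − 3 = -1 − 27 − 3 = -31, attained at (-1, -3).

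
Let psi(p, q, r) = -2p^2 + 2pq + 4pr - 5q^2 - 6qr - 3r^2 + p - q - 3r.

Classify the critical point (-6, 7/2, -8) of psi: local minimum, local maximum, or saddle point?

The Hessian is constant: H = [[-4, 2, 4], [2, -10, -6], [4, -6, -6]].
Leading principal minors: Δ₁ = -4, Δ₂ = 36, Δ₃ = -8.
The minors alternate sign starting negative (−, +, −), so H is negative definite: a local maximum.

local maximum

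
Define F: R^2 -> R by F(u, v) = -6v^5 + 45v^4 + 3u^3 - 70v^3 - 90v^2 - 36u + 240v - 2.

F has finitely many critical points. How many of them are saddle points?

F separates as a function of u plus a function of v, so ∇F=0 decouples.
∂F/∂u = 9(u - 2)(u + 2) = 0 at u ∈ {-2, 2}; ∂F/∂v = -30(v - 4)(v - 2)(v - 1)(v + 1) = 0 at v ∈ {-1, 1, 2, 4}.
The Hessian is diagonal: diag(F_uu, F_vv). Second derivatives: F_uu(-2)=-36, F_uu(2)=36; F_vv(-1)=900, F_vv(1)=-180, F_vv(2)=180, F_vv(4)=-900.
Saddle points occur where the two diagonal entries have opposite signs: (-2, -1), (-2, 2), (2, 1), (2, 4). Count: 4.

4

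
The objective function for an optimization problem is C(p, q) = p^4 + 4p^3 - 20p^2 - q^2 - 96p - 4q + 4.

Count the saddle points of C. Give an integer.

2

C separates as a function of p plus a function of q, so ∇C=0 decouples.
∂C/∂p = 4(p - 3)(p + 2)(p + 4) = 0 at p ∈ {-4, -2, 3}; ∂C/∂q = -2(q + 2) = 0 at q ∈ {-2}.
The Hessian is diagonal: diag(C_pp, C_qq). Second derivatives: C_pp(-4)=56, C_pp(-2)=-40, C_pp(3)=140; C_qq(-2)=-2.
Saddle points occur where the two diagonal entries have opposite signs: (-4, -2), (3, -2). Count: 2.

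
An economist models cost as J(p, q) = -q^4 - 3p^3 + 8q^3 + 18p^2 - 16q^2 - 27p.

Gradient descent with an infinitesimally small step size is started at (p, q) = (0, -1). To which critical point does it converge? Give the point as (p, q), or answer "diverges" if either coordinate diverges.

diverges

J is separable, so gradient descent decouples: p follows -∂J/∂p, q follows -∂J/∂q.
∂J/∂p = -9(p - 3)(p - 1); at p=0 this is -27, so p increases.
∂J/∂q = -4q(q - 4)(q - 2); at q=-1 this is 60, so q decreases.
The q-coordinate has no critical point in that direction and runs off to infinity.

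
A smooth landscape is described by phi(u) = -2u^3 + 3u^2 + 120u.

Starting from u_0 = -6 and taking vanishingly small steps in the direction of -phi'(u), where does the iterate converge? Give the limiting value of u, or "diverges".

phi'(u) = -6(u - 5)(u + 4), so phi'(-6) = -132.
Gradient descent moves in the -phi' direction, i.e. u is increasing.
The nearest critical point in that direction is u = -4, where phi'' = 54 > 0 (a local minimum). The iterate converges there.

-4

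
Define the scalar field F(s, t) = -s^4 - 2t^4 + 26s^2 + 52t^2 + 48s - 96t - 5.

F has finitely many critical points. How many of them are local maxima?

F separates as a function of s plus a function of t, so ∇F=0 decouples.
∂F/∂s = -4(s - 4)(s + 1)(s + 3) = 0 at s ∈ {-3, -1, 4}; ∂F/∂t = -8(t - 3)(t - 1)(t + 4) = 0 at t ∈ {-4, 1, 3}.
The Hessian is diagonal: diag(F_ss, F_tt). Second derivatives: F_ss(-3)=-56, F_ss(-1)=40, F_ss(4)=-140; F_tt(-4)=-280, F_tt(1)=80, F_tt(3)=-112.
Local maxima occur where both diagonal entries negative: (-3, -4), (-3, 3), (4, -4), (4, 3). Count: 4.

4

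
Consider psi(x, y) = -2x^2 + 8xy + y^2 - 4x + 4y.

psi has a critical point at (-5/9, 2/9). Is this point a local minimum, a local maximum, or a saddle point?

saddle point

The Hessian of psi is constant: H = [[-4, 8], [8, 2]].
det(H) = (-4)·2 − 8² = -72.
Since det(H) < 0, H is indefinite and the critical point is a saddle point.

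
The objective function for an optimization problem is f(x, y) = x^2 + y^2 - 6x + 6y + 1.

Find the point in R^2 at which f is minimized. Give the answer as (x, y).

f(x,y) separates as P(x) + Q(y) + 1, so its minimum is min P + min Q + 1.
P'(x) = 2x - 6 vanishes at x ∈ {3}; Q'(y) = 2y + 6 vanishes at y ∈ {-3}.
Local minima of P (where P''>0): P(3)=-9. Local minima of Q: Q(-3)=-9.
So the global minimum of f is P(3) + Q(-3) + 1 = -9 − 9 + 1 = -17, attained at (3, -3).

(3, -3)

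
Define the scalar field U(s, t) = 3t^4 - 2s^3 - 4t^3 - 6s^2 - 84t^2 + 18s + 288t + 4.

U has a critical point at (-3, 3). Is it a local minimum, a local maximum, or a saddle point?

The mixed partial ∂²U/∂s∂t is 0, so the Hessian at any point is diag(U_ss, U_tt) = diag(-12(s + 1), 12(3t^2 - 2t - 14)).
At (-3, 3): H = diag(24, 84).
Both eigenvalues are positive, so H is positive definite: a local minimum.

local minimum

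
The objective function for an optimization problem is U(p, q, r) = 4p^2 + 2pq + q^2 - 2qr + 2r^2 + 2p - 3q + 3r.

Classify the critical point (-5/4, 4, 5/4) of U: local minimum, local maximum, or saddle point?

The Hessian is constant: H = [[8, 2, 0], [2, 2, -2], [0, -2, 4]].
Leading principal minors: Δ₁ = 8, Δ₂ = 12, Δ₃ = 16.
All leading minors are positive, so H is positive definite: a local minimum.

local minimum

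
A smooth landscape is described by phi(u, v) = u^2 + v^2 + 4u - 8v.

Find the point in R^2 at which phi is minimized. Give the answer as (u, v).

(-2, 4)

phi(u,v) separates as P(u) + Q(v), so its minimum is min P + min Q.
P'(u) = 2u + 4 vanishes at u ∈ {-2}; Q'(v) = 2v - 8 vanishes at v ∈ {4}.
Local minima of P (where P''>0): P(-2)=-4. Local minima of Q: Q(4)=-16.
So the global minimum of phi is P(-2) + Q(4) = -4 − 16 = -20, attained at (-2, 4).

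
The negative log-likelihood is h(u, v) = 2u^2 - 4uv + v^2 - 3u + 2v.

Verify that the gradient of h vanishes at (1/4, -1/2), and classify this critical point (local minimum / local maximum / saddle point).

saddle point

∇h = (4u - 4v - 3, -4u + 2v + 2); substituting (1/4, -1/2) gives ∇h = (0, 0), so (1/4, -1/2) is indeed a critical point.
The Hessian of h is constant: H = [[4, -4], [-4, 2]].
det(H) = 4·2 − (-4)² = -8.
Since det(H) < 0, H is indefinite and the critical point is a saddle point.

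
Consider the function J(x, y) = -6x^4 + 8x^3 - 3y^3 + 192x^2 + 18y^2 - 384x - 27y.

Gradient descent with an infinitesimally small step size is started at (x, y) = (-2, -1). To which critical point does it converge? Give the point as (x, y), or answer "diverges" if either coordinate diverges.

J is separable, so gradient descent decouples: x follows -∂J/∂x, y follows -∂J/∂y.
∂J/∂x = -24(x - 4)(x - 1)(x + 4); at x=-2 this is -864, so x increases.
∂J/∂y = -9(y - 3)(y - 1); at y=-1 this is -72, so y increases.
x converges to its nearest critical value 1 (a local min of the x-part); y converges to 1. The iterate converges to (1, 1).

(1, 1)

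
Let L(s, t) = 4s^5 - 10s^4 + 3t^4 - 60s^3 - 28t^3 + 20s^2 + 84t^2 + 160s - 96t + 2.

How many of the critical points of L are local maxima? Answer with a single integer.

L separates as a function of s plus a function of t, so ∇L=0 decouples.
∂L/∂s = 20(s - 4)(s - 1)(s + 1)(s + 2) = 0 at s ∈ {-2, -1, 1, 4}; ∂L/∂t = 12(t - 4)(t - 2)(t - 1) = 0 at t ∈ {1, 2, 4}.
The Hessian is diagonal: diag(L_ss, L_tt). Second derivatives: L_ss(-2)=-360, L_ss(-1)=200, L_ss(1)=-360, L_ss(4)=1800; L_tt(1)=36, L_tt(2)=-24, L_tt(4)=72.
Local maxima occur where both diagonal entries negative: (-2, 2), (1, 2). Count: 2.

2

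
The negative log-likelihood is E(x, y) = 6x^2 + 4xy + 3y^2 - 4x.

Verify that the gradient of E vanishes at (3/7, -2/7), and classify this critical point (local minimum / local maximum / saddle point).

local minimum

∇E = (12x + 4y - 4, 4x + 6y); substituting (3/7, -2/7) gives ∇E = (0, 0), so (3/7, -2/7) is indeed a critical point.
The Hessian of E is constant: H = [[12, 4], [4, 6]].
det(H) = 12·6 − 4² = 56.
det(H) > 0 and tr(H) = 18 > 0, so H is positive definite and the point is a local minimum.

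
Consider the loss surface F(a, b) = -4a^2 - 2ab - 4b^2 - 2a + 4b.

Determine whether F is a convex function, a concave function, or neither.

concave

F is quadratic, so its Hessian is the constant matrix H = [[-8, -2], [-2, -8]].
det(H) = 60, tr(H) = -16.
det(H) > 0 and tr(H) < 0, so H is negative definite everywhere: concave.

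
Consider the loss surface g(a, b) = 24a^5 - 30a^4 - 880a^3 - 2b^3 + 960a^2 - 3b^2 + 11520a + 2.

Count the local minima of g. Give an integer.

2

g separates as a function of a plus a function of b, so ∇g=0 decouples.
∂g/∂a = 120(a - 4)(a - 3)(a + 2)(a + 4) = 0 at a ∈ {-4, -2, 3, 4}; ∂g/∂b = -6b(b + 1) = 0 at b ∈ {-1, 0}.
The Hessian is diagonal: diag(g_aa, g_bb). Second derivatives: g_aa(-4)=-13440, g_aa(-2)=7200, g_aa(3)=-4200, g_aa(4)=5760; g_bb(-1)=6, g_bb(0)=-6.
Local minima occur where both diagonal entries positive: (-2, -1), (4, -1). Count: 2.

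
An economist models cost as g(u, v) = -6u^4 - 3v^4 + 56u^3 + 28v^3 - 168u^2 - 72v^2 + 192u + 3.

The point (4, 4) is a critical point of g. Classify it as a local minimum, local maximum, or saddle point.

local maximum

The mixed partial ∂²g/∂u∂v is 0, so the Hessian at any point is diag(g_uu, g_vv) = diag(24(-3u^2 + 14u - 14), 12(-3v^2 + 14v - 12)).
At (4, 4): H = diag(-144, -48).
Both eigenvalues are negative, so H is negative definite: a local maximum.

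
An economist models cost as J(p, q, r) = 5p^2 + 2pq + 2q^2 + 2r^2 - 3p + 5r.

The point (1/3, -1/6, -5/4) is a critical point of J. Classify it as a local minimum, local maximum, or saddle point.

local minimum

The Hessian is constant: H = [[10, 2, 0], [2, 4, 0], [0, 0, 4]].
Leading principal minors: Δ₁ = 10, Δ₂ = 36, Δ₃ = 144.
All leading minors are positive, so H is positive definite: a local minimum.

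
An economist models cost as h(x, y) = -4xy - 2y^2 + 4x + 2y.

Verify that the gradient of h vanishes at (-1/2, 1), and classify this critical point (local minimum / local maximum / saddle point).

saddle point

∇h = (-4y + 4, -4x - 4y + 2); substituting (-1/2, 1) gives ∇h = (0, 0), so (-1/2, 1) is indeed a critical point.
The Hessian of h is constant: H = [[0, -4], [-4, -4]].
det(H) = 0·(-4) − (-4)² = -16.
Since det(H) < 0, H is indefinite and the critical point is a saddle point.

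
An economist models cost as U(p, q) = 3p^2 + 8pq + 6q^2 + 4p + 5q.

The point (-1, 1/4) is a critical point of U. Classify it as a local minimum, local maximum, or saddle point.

The Hessian of U is constant: H = [[6, 8], [8, 12]].
det(H) = 6·12 − 8² = 8.
det(H) > 0 and tr(H) = 18 > 0, so H is positive definite and the point is a local minimum.

local minimum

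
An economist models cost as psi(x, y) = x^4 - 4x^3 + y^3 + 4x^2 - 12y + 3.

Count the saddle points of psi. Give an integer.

psi separates as a function of x plus a function of y, so ∇psi=0 decouples.
∂psi/∂x = 4x(x - 2)(x - 1) = 0 at x ∈ {0, 1, 2}; ∂psi/∂y = 3(y - 2)(y + 2) = 0 at y ∈ {-2, 2}.
The Hessian is diagonal: diag(psi_xx, psi_yy). Second derivatives: psi_xx(0)=8, psi_xx(1)=-4, psi_xx(2)=8; psi_yy(-2)=-12, psi_yy(2)=12.
Saddle points occur where the two diagonal entries have opposite signs: (0, -2), (1, 2), (2, -2). Count: 3.

3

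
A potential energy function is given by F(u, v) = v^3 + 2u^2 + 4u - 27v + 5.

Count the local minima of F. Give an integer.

1

F separates as a function of u plus a function of v, so ∇F=0 decouples.
∂F/∂u = 4(u + 1) = 0 at u ∈ {-1}; ∂F/∂v = 3(v - 3)(v + 3) = 0 at v ∈ {-3, 3}.
The Hessian is diagonal: diag(F_uu, F_vv). Second derivatives: F_uu(-1)=4; F_vv(-3)=-18, F_vv(3)=18.
Local minima occur where both diagonal entries positive: (-1, 3). Count: 1.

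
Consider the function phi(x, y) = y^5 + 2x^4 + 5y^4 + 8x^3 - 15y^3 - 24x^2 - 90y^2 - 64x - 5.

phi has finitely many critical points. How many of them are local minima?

phi separates as a function of x plus a function of y, so ∇phi=0 decouples.
∂phi/∂x = 8(x - 2)(x + 1)(x + 4) = 0 at x ∈ {-4, -1, 2}; ∂phi/∂y = 5y(y - 3)(y + 3)(y + 4) = 0 at y ∈ {-4, -3, 0, 3}.
The Hessian is diagonal: diag(phi_xx, phi_yy). Second derivatives: phi_xx(-4)=144, phi_xx(-1)=-72, phi_xx(2)=144; phi_yy(-4)=-140, phi_yy(-3)=90, phi_yy(0)=-180, phi_yy(3)=630.
Local minima occur where both diagonal entries positive: (-4, -3), (-4, 3), (2, -3), (2, 3). Count: 4.

4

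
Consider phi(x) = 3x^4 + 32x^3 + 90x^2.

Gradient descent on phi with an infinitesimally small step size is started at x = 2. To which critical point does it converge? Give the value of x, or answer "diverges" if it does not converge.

0

phi'(x) = 12x(x + 3)(x + 5), so phi'(2) = 840.
Gradient descent moves in the -phi' direction, i.e. x is decreasing.
The nearest critical point in that direction is x = 0, where phi'' = 180 > 0 (a local minimum). The iterate converges there.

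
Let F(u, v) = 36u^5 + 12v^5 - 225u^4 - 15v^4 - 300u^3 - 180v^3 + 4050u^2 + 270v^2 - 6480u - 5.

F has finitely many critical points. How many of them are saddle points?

8

F separates as a function of u plus a function of v, so ∇F=0 decouples.
∂F/∂u = 180(u - 4)(u - 3)(u - 1)(u + 3) = 0 at u ∈ {-3, 1, 3, 4}; ∂F/∂v = 60v(v - 3)(v - 1)(v + 3) = 0 at v ∈ {-3, 0, 1, 3}.
The Hessian is diagonal: diag(F_uu, F_vv). Second derivatives: F_uu(-3)=-30240, F_uu(1)=4320, F_uu(3)=-2160, F_uu(4)=3780; F_vv(-3)=-4320, F_vv(0)=540, F_vv(1)=-480, F_vv(3)=2160.
Saddle points occur where the two diagonal entries have opposite signs: (-3, 0), (-3, 3), (1, -3), (1, 1), (3, 0), (3, 3), (4, -3), (4, 1). Count: 8.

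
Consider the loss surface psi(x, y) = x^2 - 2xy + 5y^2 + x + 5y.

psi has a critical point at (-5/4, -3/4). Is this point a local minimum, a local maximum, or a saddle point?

The Hessian of psi is constant: H = [[2, -2], [-2, 10]].
det(H) = 2·10 − (-2)² = 16.
det(H) > 0 and tr(H) = 12 > 0, so H is positive definite and the point is a local minimum.

local minimum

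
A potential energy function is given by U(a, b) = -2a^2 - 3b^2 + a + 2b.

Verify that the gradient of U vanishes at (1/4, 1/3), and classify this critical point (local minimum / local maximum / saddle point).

local maximum

∇U = (-4a + 1, -6b + 2); substituting (1/4, 1/3) gives ∇U = (0, 0), so (1/4, 1/3) is indeed a critical point.
The Hessian of U is constant: H = [[-4, 0], [0, -6]].
det(H) = (-4)·(-6) − 0² = 24.
det(H) > 0 and tr(H) = -10 < 0, so H is negative definite and the point is a local maximum.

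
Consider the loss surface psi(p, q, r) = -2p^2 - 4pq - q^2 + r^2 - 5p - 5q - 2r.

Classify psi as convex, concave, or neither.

neither

psi is quadratic, so its Hessian is the constant matrix H = [[-4, -4, 0], [-4, -2, 0], [0, 0, 2]].
Leading principal minors: -4, -8, -16.
Neither pattern holds ⇒ H is indefinite ⇒ neither convex nor concave.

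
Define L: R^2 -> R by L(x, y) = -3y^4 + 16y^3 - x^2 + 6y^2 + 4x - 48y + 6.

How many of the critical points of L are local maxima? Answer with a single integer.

2

L separates as a function of x plus a function of y, so ∇L=0 decouples.
∂L/∂x = -2(x - 2) = 0 at x ∈ {2}; ∂L/∂y = -12(y - 4)(y - 1)(y + 1) = 0 at y ∈ {-1, 1, 4}.
The Hessian is diagonal: diag(L_xx, L_yy). Second derivatives: L_xx(2)=-2; L_yy(-1)=-120, L_yy(1)=72, L_yy(4)=-180.
Local maxima occur where both diagonal entries negative: (2, -1), (2, 4). Count: 2.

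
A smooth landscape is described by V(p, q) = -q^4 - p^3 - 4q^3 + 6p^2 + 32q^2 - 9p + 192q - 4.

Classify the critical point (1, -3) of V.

local minimum

The mixed partial ∂²V/∂p∂q is 0, so the Hessian at any point is diag(V_pp, V_qq) = diag(6(-p + 2), 4(-3q^2 - 6q + 16)).
At (1, -3): H = diag(6, 28).
Both eigenvalues are positive, so H is positive definite: a local minimum.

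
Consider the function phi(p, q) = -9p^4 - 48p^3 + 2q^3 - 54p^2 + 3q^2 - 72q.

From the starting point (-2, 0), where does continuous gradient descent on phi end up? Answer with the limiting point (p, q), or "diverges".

phi is separable, so gradient descent decouples: p follows -∂phi/∂p, q follows -∂phi/∂q.
∂phi/∂p = -36p(p + 1)(p + 3); at p=-2 this is -72, so p increases.
∂phi/∂q = 6(q - 3)(q + 4); at q=0 this is -72, so q increases.
p converges to its nearest critical value -1 (a local min of the p-part); q converges to 3. The iterate converges to (-1, 3).

(-1, 3)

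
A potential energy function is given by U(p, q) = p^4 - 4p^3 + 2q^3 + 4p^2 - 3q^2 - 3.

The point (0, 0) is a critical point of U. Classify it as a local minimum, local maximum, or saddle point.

The mixed partial ∂²U/∂p∂q is 0, so the Hessian at any point is diag(U_pp, U_qq) = diag(4(3p^2 - 6p + 2), 6(2q - 1)).
At (0, 0): H = diag(8, -6).
The eigenvalues have opposite signs, so H is indefinite: a saddle point.

saddle point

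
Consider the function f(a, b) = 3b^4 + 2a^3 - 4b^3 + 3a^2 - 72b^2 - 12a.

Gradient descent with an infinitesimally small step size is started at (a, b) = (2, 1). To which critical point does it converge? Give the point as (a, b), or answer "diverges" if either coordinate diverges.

(1, 4)

f is separable, so gradient descent decouples: a follows -∂f/∂a, b follows -∂f/∂b.
∂f/∂a = 6(a - 1)(a + 2); at a=2 this is 24, so a decreases.
∂f/∂b = 12b(b - 4)(b + 3); at b=1 this is -144, so b increases.
a converges to its nearest critical value 1 (a local min of the a-part); b converges to 4. The iterate converges to (1, 4).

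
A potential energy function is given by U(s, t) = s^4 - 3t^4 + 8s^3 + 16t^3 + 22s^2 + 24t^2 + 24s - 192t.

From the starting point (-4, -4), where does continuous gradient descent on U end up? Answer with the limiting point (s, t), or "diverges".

U is separable, so gradient descent decouples: s follows -∂U/∂s, t follows -∂U/∂t.
∂U/∂s = 4(s + 1)(s + 2)(s + 3); at s=-4 this is -24, so s increases.
∂U/∂t = -12(t - 4)(t - 2)(t + 2); at t=-4 this is 1152, so t decreases.
The t-coordinate has no critical point in that direction and runs off to infinity.

diverges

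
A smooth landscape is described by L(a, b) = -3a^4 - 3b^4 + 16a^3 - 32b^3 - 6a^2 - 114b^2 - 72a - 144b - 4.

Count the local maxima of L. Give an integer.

4

L separates as a function of a plus a function of b, so ∇L=0 decouples.
∂L/∂a = -12(a - 3)(a - 2)(a + 1) = 0 at a ∈ {-1, 2, 3}; ∂L/∂b = -12(b + 1)(b + 3)(b + 4) = 0 at b ∈ {-4, -3, -1}.
The Hessian is diagonal: diag(L_aa, L_bb). Second derivatives: L_aa(-1)=-144, L_aa(2)=36, L_aa(3)=-48; L_bb(-4)=-36, L_bb(-3)=24, L_bb(-1)=-72.
Local maxima occur where both diagonal entries negative: (-1, -4), (-1, -1), (3, -4), (3, -1). Count: 4.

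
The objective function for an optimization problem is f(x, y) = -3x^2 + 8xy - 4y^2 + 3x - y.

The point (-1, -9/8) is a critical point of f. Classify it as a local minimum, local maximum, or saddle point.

The Hessian of f is constant: H = [[-6, 8], [8, -8]].
det(H) = (-6)·(-8) − 8² = -16.
Since det(H) < 0, H is indefinite and the critical point is a saddle point.

saddle point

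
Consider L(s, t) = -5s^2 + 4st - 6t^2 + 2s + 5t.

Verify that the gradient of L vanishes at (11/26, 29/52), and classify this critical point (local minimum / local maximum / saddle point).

local maximum

∇L = (-10s + 4t + 2, 4s - 12t + 5); substituting (11/26, 29/52) gives ∇L = (0, 0), so (11/26, 29/52) is indeed a critical point.
The Hessian of L is constant: H = [[-10, 4], [4, -12]].
det(H) = (-10)·(-12) − 4² = 104.
det(H) > 0 and tr(H) = -22 < 0, so H is negative definite and the point is a local maximum.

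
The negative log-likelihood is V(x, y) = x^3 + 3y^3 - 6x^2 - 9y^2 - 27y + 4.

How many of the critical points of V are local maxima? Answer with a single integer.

1

V separates as a function of x plus a function of y, so ∇V=0 decouples.
∂V/∂x = 3x(x - 4) = 0 at x ∈ {0, 4}; ∂V/∂y = 9(y - 3)(y + 1) = 0 at y ∈ {-1, 3}.
The Hessian is diagonal: diag(V_xx, V_yy). Second derivatives: V_xx(0)=-12, V_xx(4)=12; V_yy(-1)=-36, V_yy(3)=36.
Local maxima occur where both diagonal entries negative: (0, -1). Count: 1.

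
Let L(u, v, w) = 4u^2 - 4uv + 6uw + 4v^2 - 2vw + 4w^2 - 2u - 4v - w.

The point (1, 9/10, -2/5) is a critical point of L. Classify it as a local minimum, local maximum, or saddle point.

The Hessian is constant: H = [[8, -4, 6], [-4, 8, -2], [6, -2, 8]].
Leading principal minors: Δ₁ = 8, Δ₂ = 48, Δ₃ = 160.
All leading minors are positive, so H is positive definite: a local minimum.

local minimum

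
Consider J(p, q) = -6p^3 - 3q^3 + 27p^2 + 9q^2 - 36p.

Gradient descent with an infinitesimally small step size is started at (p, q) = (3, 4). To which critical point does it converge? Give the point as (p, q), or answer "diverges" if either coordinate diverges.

J is separable, so gradient descent decouples: p follows -∂J/∂p, q follows -∂J/∂q.
∂J/∂p = -18(p - 2)(p - 1); at p=3 this is -36, so p increases.
∂J/∂q = -9q(q - 2); at q=4 this is -72, so q increases.
The p-coordinate has no critical point in that direction and runs off to infinity.

diverges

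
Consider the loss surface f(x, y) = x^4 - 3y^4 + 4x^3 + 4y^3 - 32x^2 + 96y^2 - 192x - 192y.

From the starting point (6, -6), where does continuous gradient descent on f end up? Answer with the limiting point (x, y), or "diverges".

diverges

f is separable, so gradient descent decouples: x follows -∂f/∂x, y follows -∂f/∂y.
∂f/∂x = 4(x - 4)(x + 3)(x + 4); at x=6 this is 720, so x decreases.
∂f/∂y = -12(y - 4)(y - 1)(y + 4); at y=-6 this is 1680, so y decreases.
The y-coordinate has no critical point in that direction and runs off to infinity.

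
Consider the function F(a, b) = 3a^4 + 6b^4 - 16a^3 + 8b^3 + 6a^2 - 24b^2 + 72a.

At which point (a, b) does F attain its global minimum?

F(a,b) separates as P(a) + Q(b), so its minimum is min P + min Q.
P'(a) = 12(a - 3)(a - 2)(a + 1) vanishes at a ∈ {-1, 2, 3}; Q'(b) = 24b(b - 1)(b + 2) vanishes at b ∈ {-2, 0, 1}.
Local minima of P (where P''>0): P(-1)=-47, P(3)=81. Local minima of Q: Q(-2)=-64, Q(1)=-10.
So the global minimum of F is P(-1) + Q(-2) = -47 − 64 = -111, attained at (-1, -2).

(-1, -2)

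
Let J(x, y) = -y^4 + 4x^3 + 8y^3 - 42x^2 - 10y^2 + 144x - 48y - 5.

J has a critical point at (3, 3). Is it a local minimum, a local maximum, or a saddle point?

The mixed partial ∂²J/∂x∂y is 0, so the Hessian at any point is diag(J_xx, J_yy) = diag(12(2x - 7), 4(-3y^2 + 12y - 5)).
At (3, 3): H = diag(-12, 16).
The eigenvalues have opposite signs, so H is indefinite: a saddle point.

saddle point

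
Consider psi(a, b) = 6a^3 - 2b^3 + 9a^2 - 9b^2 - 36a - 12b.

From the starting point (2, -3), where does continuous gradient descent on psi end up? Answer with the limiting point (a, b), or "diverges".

psi is separable, so gradient descent decouples: a follows -∂psi/∂a, b follows -∂psi/∂b.
∂psi/∂a = 18(a - 1)(a + 2); at a=2 this is 72, so a decreases.
∂psi/∂b = -6(b + 1)(b + 2); at b=-3 this is -12, so b increases.
a converges to its nearest critical value 1 (a local min of the a-part); b converges to -2. The iterate converges to (1, -2).

(1, -2)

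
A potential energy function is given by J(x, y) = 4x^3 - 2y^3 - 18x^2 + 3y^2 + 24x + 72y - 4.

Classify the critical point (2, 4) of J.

saddle point

The mixed partial ∂²J/∂x∂y is 0, so the Hessian at any point is diag(J_xx, J_yy) = diag(12(2x - 3), 6(-2y + 1)).
At (2, 4): H = diag(12, -42).
The eigenvalues have opposite signs, so H is indefinite: a saddle point.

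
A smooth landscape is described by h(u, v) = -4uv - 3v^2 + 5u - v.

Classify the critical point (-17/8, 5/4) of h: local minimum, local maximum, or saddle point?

saddle point

The Hessian of h is constant: H = [[0, -4], [-4, -6]].
det(H) = 0·(-6) − (-4)² = -16.
Since det(H) < 0, H is indefinite and the critical point is a saddle point.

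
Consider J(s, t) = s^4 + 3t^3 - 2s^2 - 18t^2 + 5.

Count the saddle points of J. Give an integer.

3

J separates as a function of s plus a function of t, so ∇J=0 decouples.
∂J/∂s = 4s(s - 1)(s + 1) = 0 at s ∈ {-1, 0, 1}; ∂J/∂t = 9t(t - 4) = 0 at t ∈ {0, 4}.
The Hessian is diagonal: diag(J_ss, J_tt). Second derivatives: J_ss(-1)=8, J_ss(0)=-4, J_ss(1)=8; J_tt(0)=-36, J_tt(4)=36.
Saddle points occur where the two diagonal entries have opposite signs: (-1, 0), (0, 4), (1, 0). Count: 3.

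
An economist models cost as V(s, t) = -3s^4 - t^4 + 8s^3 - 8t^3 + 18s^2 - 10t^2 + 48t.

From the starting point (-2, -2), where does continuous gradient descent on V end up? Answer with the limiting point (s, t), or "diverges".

V is separable, so gradient descent decouples: s follows -∂V/∂s, t follows -∂V/∂t.
∂V/∂s = -12s(s - 3)(s + 1); at s=-2 this is 120, so s decreases.
∂V/∂t = -4(t - 1)(t + 3)(t + 4); at t=-2 this is 24, so t decreases.
The s-coordinate has no critical point in that direction and runs off to infinity.

diverges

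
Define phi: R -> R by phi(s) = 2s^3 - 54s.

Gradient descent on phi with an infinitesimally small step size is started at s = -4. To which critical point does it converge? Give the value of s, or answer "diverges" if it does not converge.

phi'(s) = 6(s - 3)(s + 3), so phi'(-4) = 42.
Gradient descent moves in the -phi' direction, i.e. s is decreasing.
There is no critical point below s=-4, and phi' keeps the same sign, so the iterate runs off to −∞.

diverges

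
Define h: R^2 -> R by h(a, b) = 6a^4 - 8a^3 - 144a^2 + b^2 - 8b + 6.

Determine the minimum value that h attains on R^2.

-1290

h(a,b) separates as P(a) + Q(b) + 6, so its minimum is min P + min Q + 6.
P'(a) = 24a(a - 4)(a + 3) vanishes at a ∈ {-3, 0, 4}; Q'(b) = 2b - 8 vanishes at b ∈ {4}.
Local minima of P (where P''>0): P(-3)=-594, P(4)=-1280. Local minima of Q: Q(4)=-16.
So the global minimum of h is P(4) + Q(4) + 6 = -1280 − 16 + 6 = -1290, attained at (4, 4).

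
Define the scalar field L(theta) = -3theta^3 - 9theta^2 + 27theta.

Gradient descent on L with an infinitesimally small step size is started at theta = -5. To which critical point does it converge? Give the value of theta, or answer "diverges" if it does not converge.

L'(theta) = -9(theta - 1)(theta + 3), so L'(-5) = -108.
Gradient descent moves in the -L' direction, i.e. theta is increasing.
The nearest critical point in that direction is theta = -3, where L'' = 36 > 0 (a local minimum). The iterate converges there.

-3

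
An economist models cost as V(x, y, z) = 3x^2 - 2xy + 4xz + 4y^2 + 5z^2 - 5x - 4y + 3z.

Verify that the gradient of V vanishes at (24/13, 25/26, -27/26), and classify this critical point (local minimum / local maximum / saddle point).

∇V = (6x - 2y + 4z - 5, -2x + 8y - 4, 4x + 10z + 3); substituting (24/13, 25/26, -27/26) gives ∇V = (0, 0, 0), so (24/13, 25/26, -27/26) is indeed a critical point.
The Hessian is constant: H = [[6, -2, 4], [-2, 8, 0], [4, 0, 10]].
Leading principal minors: Δ₁ = 6, Δ₂ = 44, Δ₃ = 312.
All leading minors are positive, so H is positive definite: a local minimum.

local minimum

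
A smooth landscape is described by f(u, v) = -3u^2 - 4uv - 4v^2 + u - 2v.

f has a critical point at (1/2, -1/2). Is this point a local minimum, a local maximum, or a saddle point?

local maximum

The Hessian of f is constant: H = [[-6, -4], [-4, -8]].
det(H) = (-6)·(-8) − (-4)² = 32.
det(H) > 0 and tr(H) = -14 < 0, so H is negative definite and the point is a local maximum.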